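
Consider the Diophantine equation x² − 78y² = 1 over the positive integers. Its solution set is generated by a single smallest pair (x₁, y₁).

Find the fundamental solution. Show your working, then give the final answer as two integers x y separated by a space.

53 6

√78 → a₀=8, period (1,4,1,16); ℓ=4 even so k=3
k=0  a_k=8  p_k/q_k = 8/1
k=1  a_k=1  p_k/q_k = 9/1
k=2  a_k=4  p_k/q_k = 44/5
k=3  a_k=1  p_k/q_k = 53/6
(x₁, y₁) = (53, 6);  53² − 78·6² = 1 ✓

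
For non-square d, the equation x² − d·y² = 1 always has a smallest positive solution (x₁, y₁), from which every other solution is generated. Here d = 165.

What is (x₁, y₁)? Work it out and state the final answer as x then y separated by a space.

[12; 1,5,2,5,1,24] for √165; ℓ=6 ⇒ convergent index 5
a_0=12:  p_0=12·1+0=12,  q_0=12·0+1=1
a_1=1:  p_1=1·12+1=13,  q_1=1·1+0=1
a_2=5:  p_2=5·13+12=77,  q_2=5·1+1=6
…
a_4=5:  p_4=5·167+77=912,  q_4=5·13+6=71
a_5=1:  p_5=1·912+167=1079,  q_5=1·71+13=84
fundamental: x₁=1079, y₁=84  (since 1164241 − 165·7056 = 1)

1079 84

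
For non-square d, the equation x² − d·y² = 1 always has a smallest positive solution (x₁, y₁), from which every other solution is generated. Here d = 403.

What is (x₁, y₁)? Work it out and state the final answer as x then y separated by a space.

√403 → a₀=20, period (13,2,1,3,1,3,1,2,13,40); ℓ=10 even so k=9
a_0=20:  p_0=20·1+0=20,  q_0=20·0+1=1
a_1=13:  p_1=13·20+1=261,  q_1=13·1+0=13
a_2=2:  p_2=2·261+20=542,  q_2=2·13+1=27
…
a_4=3:  p_4=3·803+542=2951,  q_4=3·40+27=147
a_5=1:  p_5=1·2951+803=3754,  q_5=1·147+40=187
…
a_7=1:  p_7=1·14213+3754=17967,  q_7=1·708+187=895
a_8=2:  p_8=2·17967+14213=50147,  q_8=2·895+708=2498
a_9=13:  p_9=13·50147+17967=669878,  q_9=13·2498+895=33369
→ (669878, 33369).  Check: 669878²=448736534884, 403·33369²=448736534883, difference 1.

669878 33369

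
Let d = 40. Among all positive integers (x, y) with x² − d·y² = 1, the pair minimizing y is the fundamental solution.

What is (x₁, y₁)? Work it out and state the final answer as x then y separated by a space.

19 3

√40 → a₀=6, period (3,12); ℓ=2 even so k=1
a_0=6:  p_0=6·1+0=6,  q_0=6·0+1=1
a_1=3:  p_1=3·6+1=19,  q_1=3·1+0=3
(x₁, y₁) = (19, 3);  19² − 40·3² = 1 ✓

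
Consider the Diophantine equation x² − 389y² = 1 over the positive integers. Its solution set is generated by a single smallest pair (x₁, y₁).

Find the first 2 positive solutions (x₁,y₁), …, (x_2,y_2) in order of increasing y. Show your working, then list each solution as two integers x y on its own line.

3287049 166660
21609382256801 1095639172680

d=389: √d = [19; 1,2,1,1,1,1,2,1,38] (ℓ=9, odd), read p_17/q_17
a_0=19:  p_0=19·1+0=19,  q_0=19·0+1=1
a_1=1:  p_1=1·19+1=20,  q_1=1·1+0=1
a_2=2:  p_2=2·20+19=59,  q_2=2·1+1=3
a_3=1:  p_3=1·59+20=79,  q_3=1·3+1=4
a_4=1:  p_4=1·79+59=138,  q_4=1·4+3=7
a_5=1:  p_5=1·138+79=217,  q_5=1·7+4=11
a_6=1:  p_6=1·217+138=355,  q_6=1·11+7=18
a_7=2:  p_7=2·355+217=927,  q_7=2·18+11=47
…
a_9=38:  p_9=38·1282+927=49643,  q_9=38·65+47=2517
…
a_11=2:  p_11=2·50925+49643=151493,  q_11=2·2582+2517=7681
a_12=1:  p_12=1·151493+50925=202418,  q_12=1·7681+2582=10263
a_13=1:  p_13=1·202418+151493=353911,  q_13=1·10263+7681=17944
a_14=1:  p_14=1·353911+202418=556329,  q_14=1·17944+10263=28207
…
a_16=2:  p_16=2·910240+556329=2376809,  q_16=2·46151+28207=120509
a_17=1:  p_17=1·2376809+910240=3287049,  q_17=1·120509+46151=166660
(x₁, y₁) = (3287049, 166660);  3287049² − 389·166660² = 1 ✓
(3287049+166660√389)^2 = 21609382256801 + 1095639172680√389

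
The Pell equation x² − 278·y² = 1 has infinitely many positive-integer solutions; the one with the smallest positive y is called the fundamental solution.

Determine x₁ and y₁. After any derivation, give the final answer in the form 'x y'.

[16; 1,2,16,2,1,32] for √278; ℓ=6 ⇒ convergent index 5
a_0=16:  p_0=16·1+0=16,  q_0=16·0+1=1
…
a_2=2:  p_2=2·17+16=50,  q_2=2·1+1=3
…
a_4=2:  p_4=2·817+50=1684,  q_4=2·49+3=101
a_5=1:  p_5=1·1684+817=2501,  q_5=1·101+49=150
→ (2501, 150).  Check: 2501²=6255001, 278·150²=6255000, difference 1.

2501 150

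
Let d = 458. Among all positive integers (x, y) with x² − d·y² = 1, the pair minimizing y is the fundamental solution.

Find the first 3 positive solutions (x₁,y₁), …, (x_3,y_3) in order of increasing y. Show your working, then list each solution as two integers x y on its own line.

[21; 2,2,42] for √458; ℓ=3 ⇒ convergent index 5
a_0=21:  p_0=21·1+0=21,  q_0=21·0+1=1
a_1=2:  p_1=2·21+1=43,  q_1=2·1+0=2
…
a_3=42:  p_3=42·107+43=4537,  q_3=42·5+2=212
a_4=2:  p_4=2·4537+107=9181,  q_4=2·212+5=429
a_5=2:  p_5=2·9181+4537=22899,  q_5=2·429+212=1070
(x₁, y₁) = (22899, 1070);  22899² − 458·1070² = 1 ✓
(22899+1070√458)^2 = 1048728401 + 49003860√458
(22899+1070√458)^3 = 48029663286099 + 2244278779210√458

22899 1070
1048728401 49003860
48029663286099 2244278779210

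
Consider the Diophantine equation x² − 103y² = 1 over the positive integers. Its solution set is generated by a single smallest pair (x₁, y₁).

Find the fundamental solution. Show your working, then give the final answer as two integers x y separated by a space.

d=103: √d = [10; 6,1,2,1,1,9,1,1,2,1,6,20] (ℓ=12, even), read p_11/q_11
k=0  a_k=10  p_k/q_k = 10/1
…
k=8  a_k=1  p_k/q_k = 9611/947
…
k=10  a_k=1  p_k/q_k = 33877/3338
k=11  a_k=6  p_k/q_k = 227528/22419
fundamental: x₁=227528, y₁=22419  (since 51768990784 − 103·502611561 = 1)

227528 22419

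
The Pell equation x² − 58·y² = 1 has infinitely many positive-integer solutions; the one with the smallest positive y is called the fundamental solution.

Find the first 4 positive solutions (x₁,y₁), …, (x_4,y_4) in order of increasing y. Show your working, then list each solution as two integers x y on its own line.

19603 2574
768555217 100916244
30131975818099 3956522259690
1181354243155834177 155119411612489896

d=58: √d = [7; 1,1,1,1,1,1,14] (ℓ=7, odd), read p_13/q_13
a_0=7:  p_0=7·1+0=7,  q_0=7·0+1=1
…
a_2=1:  p_2=1·8+7=15,  q_2=1·1+1=2
a_3=1:  p_3=1·15+8=23,  q_3=1·2+1=3
a_4=1:  p_4=1·23+15=38,  q_4=1·3+2=5
…
a_6=1:  p_6=1·61+38=99,  q_6=1·8+5=13
a_7=14:  p_7=14·99+61=1447,  q_7=14·13+8=190
a_8=1:  p_8=1·1447+99=1546,  q_8=1·190+13=203
…
a_10=1:  p_10=1·2993+1546=4539,  q_10=1·393+203=596
a_11=1:  p_11=1·4539+2993=7532,  q_11=1·596+393=989
a_12=1:  p_12=1·7532+4539=12071,  q_12=1·989+596=1585
a_13=1:  p_13=1·12071+7532=19603,  q_13=1·1585+989=2574
→ (19603, 2574).  Check: 19603²=384277609, 58·2574²=384277608, difference 1.
n=2: (19603,2574)∘(19603,2574) = (19603·19603+58·2574·2574, 19603·2574+2574·19603) = (768555217,100916244)
n=3: (768555217,100916244)∘(19603,2574) = (19603·768555217+58·2574·100916244, 19603·100916244+2574·768555217) = (30131975818099,3956522259690)
n=4: (30131975818099,3956522259690)∘(19603,2574) = (19603·30131975818099+58·2574·3956522259690, 19603·3956522259690+2574·30131975818099) = (1181354243155834177,155119411612489896)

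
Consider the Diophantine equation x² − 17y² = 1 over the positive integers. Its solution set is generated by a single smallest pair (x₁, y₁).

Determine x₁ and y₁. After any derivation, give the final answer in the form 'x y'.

33 8

d=17: √d = [4; 8] (ℓ=1, odd), read p_1/q_1
k=0  a_k=4  p_k/q_k = 4/1
k=1  a_k=8  p_k/q_k = 33/8
→ (33, 8).  Check: 33²=1089, 17·8²=1088, difference 1.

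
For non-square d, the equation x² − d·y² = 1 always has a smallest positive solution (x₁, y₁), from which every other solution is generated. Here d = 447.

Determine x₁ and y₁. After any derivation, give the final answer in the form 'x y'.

d=447: √d = [21; 7,42] (ℓ=2, even), read p_1/q_1
step 0: (21, 1)  from 21·(1,0) + (0,1)
step 1: (148, 7)  from 7·(21,1) + (1,0)
→ (148, 7).  Check: 148²=21904, 447·7²=21903, difference 1.

148 7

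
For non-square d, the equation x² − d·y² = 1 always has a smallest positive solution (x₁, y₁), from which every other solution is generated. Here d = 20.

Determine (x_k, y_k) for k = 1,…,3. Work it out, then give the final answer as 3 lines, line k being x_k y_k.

9 2
161 36
2889 646

[4; 2,8] for √20; ℓ=2 ⇒ convergent index 1
k=0  a_k=4  p_k/q_k = 4/1
k=1  a_k=2  p_k/q_k = 9/2
fundamental: x₁=9, y₁=2  (since 81 − 20·4 = 1)
k=2:  x_2 = 9·9+20·2·2 = 161,  y_2 = 9·2+2·9 = 36
k=3:  x_3 = 9·161+20·2·36 = 2889,  y_3 = 9·36+2·161 = 646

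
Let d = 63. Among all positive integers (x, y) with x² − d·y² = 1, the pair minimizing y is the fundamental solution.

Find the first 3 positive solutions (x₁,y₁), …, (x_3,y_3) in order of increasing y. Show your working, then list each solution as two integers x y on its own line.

d=63: √d = [7; 1,14] (ℓ=2, even), read p_1/q_1
a_0=7:  p_0=7·1+0=7,  q_0=7·0+1=1
a_1=1:  p_1=1·7+1=8,  q_1=1·1+0=1
→ (8, 1).  Check: 8²=64, 63·1²=63, difference 1.
k=2:  x_2 = 8·8+63·1·1 = 127,  y_2 = 8·1+1·8 = 16
k=3:  x_3 = 8·127+63·1·16 = 2024,  y_3 = 8·16+1·127 = 255

8 1
127 16
2024 255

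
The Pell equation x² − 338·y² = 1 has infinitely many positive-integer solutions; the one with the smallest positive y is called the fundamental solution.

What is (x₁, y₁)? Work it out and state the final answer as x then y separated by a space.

114243 6214

d=338: √d = [18; 2,1,1,2,36] (ℓ=5, odd), read p_9/q_9
step 0: (18, 1)  from 18·(1,0) + (0,1)
…
step 8: (43958, 2391)  from 1·(26327,1432) + (17631,959)
step 9: (114243, 6214)  from 2·(43958,2391) + (26327,1432)
(x₁, y₁) = (114243, 6214);  114243² − 338·6214² = 1 ✓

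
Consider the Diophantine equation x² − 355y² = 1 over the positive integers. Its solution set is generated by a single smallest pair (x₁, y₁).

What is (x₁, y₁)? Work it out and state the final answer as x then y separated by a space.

954809 50676

√355 → a₀=18, period (1,5,3,3,1,6,1,3,3,5,1,36); ℓ=12 even so k=11
k=0  a_k=18  p_k/q_k = 18/1
k=1  a_k=1  p_k/q_k = 19/1
k=2  a_k=5  p_k/q_k = 113/6
k=3  a_k=3  p_k/q_k = 358/19
…
k=5  a_k=1  p_k/q_k = 1545/82
k=6  a_k=6  p_k/q_k = 10457/555
…
k=9  a_k=3  p_k/q_k = 151391/8035
k=10  a_k=5  p_k/q_k = 803418/42641
k=11  a_k=1  p_k/q_k = 954809/50676
→ (954809, 50676).  Check: 954809²=911660226481, 355·50676²=911660226480, difference 1.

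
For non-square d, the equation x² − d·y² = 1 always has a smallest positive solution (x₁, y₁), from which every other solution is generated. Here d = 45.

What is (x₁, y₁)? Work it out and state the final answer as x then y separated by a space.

√45 → a₀=6, period (1,2,2,2,1,12); ℓ=6 even so k=5
a_0=6:  p_0=6·1+0=6,  q_0=6·0+1=1
a_1=1:  p_1=1·6+1=7,  q_1=1·1+0=1
…
a_4=2:  p_4=2·47+20=114,  q_4=2·7+3=17
a_5=1:  p_5=1·114+47=161,  q_5=1·17+7=24
→ (161, 24).  Check: 161²=25921, 45·24²=25920, difference 1.

161 24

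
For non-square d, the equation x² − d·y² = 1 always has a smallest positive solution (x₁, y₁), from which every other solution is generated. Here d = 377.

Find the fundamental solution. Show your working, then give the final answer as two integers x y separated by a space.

√377 → a₀=19, period (2,2,2,38); ℓ=4 even so k=3
i=0: a=19 ⇒ p=19, q=1
i=1: a=2 ⇒ p=39, q=2
i=2: a=2 ⇒ p=97, q=5
i=3: a=2 ⇒ p=233, q=12
fundamental: x₁=233, y₁=12  (since 54289 − 377·144 = 1)

233 12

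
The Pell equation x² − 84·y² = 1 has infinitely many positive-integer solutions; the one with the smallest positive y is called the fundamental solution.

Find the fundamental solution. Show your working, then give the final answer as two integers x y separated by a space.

55 6

[9; 6,18] for √84; ℓ=2 ⇒ convergent index 1
a_0=9:  p_0=9·1+0=9,  q_0=9·0+1=1
a_1=6:  p_1=6·9+1=55,  q_1=6·1+0=6
(x₁, y₁) = (55, 6);  55² − 84·6² = 1 ✓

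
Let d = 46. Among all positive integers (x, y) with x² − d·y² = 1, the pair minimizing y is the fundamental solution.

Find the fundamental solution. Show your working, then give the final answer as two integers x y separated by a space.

24335 3588

√46 = [6; 1,3,1,1,2,6,2,1,1,3,1,12, …], period ℓ=12 (even) → k=11
a_0=6:  p_0=6·1+0=6,  q_0=6·0+1=1
a_1=1:  p_1=1·6+1=7,  q_1=1·1+0=1
a_2=3:  p_2=3·7+6=27,  q_2=3·1+1=4
…
a_4=1:  p_4=1·34+27=61,  q_4=1·5+4=9
…
a_6=6:  p_6=6·156+61=997,  q_6=6·23+9=147
a_7=2:  p_7=2·997+156=2150,  q_7=2·147+23=317
…
a_9=1:  p_9=1·3147+2150=5297,  q_9=1·464+317=781
a_10=3:  p_10=3·5297+3147=19038,  q_10=3·781+464=2807
a_11=1:  p_11=1·19038+5297=24335,  q_11=1·2807+781=3588
(x₁, y₁) = (24335, 3588);  24335² − 46·3588² = 1 ✓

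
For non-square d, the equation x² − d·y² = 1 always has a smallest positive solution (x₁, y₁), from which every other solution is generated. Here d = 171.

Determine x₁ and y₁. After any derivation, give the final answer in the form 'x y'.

170 13

√171 = [13; 13,26, …], period ℓ=2 (even) → k=1
k=0  a_k=13  p_k/q_k = 13/1
k=1  a_k=13  p_k/q_k = 170/13
→ (170, 13).  Check: 170²=28900, 171·13²=28899, difference 1.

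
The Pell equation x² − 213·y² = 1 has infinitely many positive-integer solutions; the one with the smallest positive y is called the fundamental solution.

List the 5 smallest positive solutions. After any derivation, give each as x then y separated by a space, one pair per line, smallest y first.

√213 = [14; 1,1,2,6,1,8,1,6,2,1,1,28, …], period ℓ=12 (even) → k=11
step 0: (14, 1)  from 14·(1,0) + (0,1)
step 1: (15, 1)  from 1·(14,1) + (1,0)
step 2: (29, 2)  from 1·(15,1) + (14,1)
step 3: (73, 5)  from 2·(29,2) + (15,1)
step 4: (467, 32)  from 6·(73,5) + (29,2)
…
step 6: (4787, 328)  from 8·(540,37) + (467,32)
step 7: (5327, 365)  from 1·(4787,328) + (540,37)
step 8: (36749, 2518)  from 6·(5327,365) + (4787,328)
step 9: (78825, 5401)  from 2·(36749,2518) + (5327,365)
step 10: (115574, 7919)  from 1·(78825,5401) + (36749,2518)
step 11: (194399, 13320)  from 1·(115574,7919) + (78825,5401)
fundamental: x₁=194399, y₁=13320  (since 37790971201 − 213·177422400 = 1)
(194399+13320√213)^2 = 75581942401 + 5178789360√213
(194399+13320√213)^3 = 29386108041429599 + 2013502945575960√213
(194399+13320√213)^4 = 11425260034216163289601 + 782845918228863306720√213
(194399+13320√213)^5 = 4442118250753789746628859999 + 304368927313532092980546600√213

194399 13320
75581942401 5178789360
29386108041429599 2013502945575960
11425260034216163289601 782845918228863306720
4442118250753789746628859999 304368927313532092980546600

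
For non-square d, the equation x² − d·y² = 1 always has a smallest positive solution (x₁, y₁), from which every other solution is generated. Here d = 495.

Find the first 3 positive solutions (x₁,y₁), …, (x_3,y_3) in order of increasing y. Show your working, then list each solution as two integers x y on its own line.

89 4
15841 712
2819609 126732

√495 → a₀=22, period (4,44); ℓ=2 even so k=1
step 0: (22, 1)  from 22·(1,0) + (0,1)
step 1: (89, 4)  from 4·(22,1) + (1,0)
fundamental: x₁=89, y₁=4  (since 7921 − 495·16 = 1)
(89+4√495)^2 = 15841 + 712√495
(89+4√495)^3 = 2819609 + 126732√495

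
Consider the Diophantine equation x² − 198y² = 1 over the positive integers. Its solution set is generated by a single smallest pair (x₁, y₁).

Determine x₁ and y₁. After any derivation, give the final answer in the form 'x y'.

197 14

[14; 14,28] for √198; ℓ=2 ⇒ convergent index 1
k=0  a_k=14  p_k/q_k = 14/1
k=1  a_k=14  p_k/q_k = 197/14
(x₁, y₁) = (197, 14);  197² − 198·14² = 1 ✓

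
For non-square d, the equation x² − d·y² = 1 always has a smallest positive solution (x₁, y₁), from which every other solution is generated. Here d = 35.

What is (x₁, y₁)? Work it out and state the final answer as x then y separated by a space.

6 1

√35 → a₀=5, period (1,10); ℓ=2 even so k=1
a_0=5:  p_0=5·1+0=5,  q_0=5·0+1=1
a_1=1:  p_1=1·5+1=6,  q_1=1·1+0=1
→ (6, 1).  Check: 6²=36, 35·1²=35, difference 1.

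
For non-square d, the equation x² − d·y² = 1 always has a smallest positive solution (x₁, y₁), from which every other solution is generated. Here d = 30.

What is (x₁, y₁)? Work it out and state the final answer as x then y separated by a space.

[5; 2,10] for √30; ℓ=2 ⇒ convergent index 1
i=0: a=5 ⇒ p=5, q=1
i=1: a=2 ⇒ p=11, q=2
(x₁, y₁) = (11, 2);  11² − 30·2² = 1 ✓

11 2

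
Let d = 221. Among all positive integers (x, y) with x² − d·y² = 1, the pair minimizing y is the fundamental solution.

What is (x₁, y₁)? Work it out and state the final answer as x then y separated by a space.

√221 = [14; 1,6,2,6,1,28, …], period ℓ=6 (even) → k=5
step 0: (14, 1)  from 14·(1,0) + (0,1)
step 1: (15, 1)  from 1·(14,1) + (1,0)
…
step 4: (1442, 97)  from 6·(223,15) + (104,7)
step 5: (1665, 112)  from 1·(1442,97) + (223,15)
fundamental: x₁=1665, y₁=112  (since 2772225 − 221·12544 = 1)

1665 112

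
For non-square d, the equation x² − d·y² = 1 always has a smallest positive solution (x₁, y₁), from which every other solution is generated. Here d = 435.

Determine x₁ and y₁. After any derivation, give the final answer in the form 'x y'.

[20; 1,5,1,40] for √435; ℓ=4 ⇒ convergent index 3
step 0: (20, 1)  from 20·(1,0) + (0,1)
…
step 2: (125, 6)  from 5·(21,1) + (20,1)
step 3: (146, 7)  from 1·(125,6) + (21,1)
fundamental: x₁=146, y₁=7  (since 21316 − 435·49 = 1)

146 7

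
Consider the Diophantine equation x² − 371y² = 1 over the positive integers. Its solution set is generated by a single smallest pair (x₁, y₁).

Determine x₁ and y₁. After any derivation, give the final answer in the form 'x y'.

d=371: √d = [19; 3,1,4,1,3,38] (ℓ=6, even), read p_5/q_5
a_0=19:  p_0=19·1+0=19,  q_0=19·0+1=1
a_1=3:  p_1=3·19+1=58,  q_1=3·1+0=3
…
a_4=1:  p_4=1·366+77=443,  q_4=1·19+4=23
a_5=3:  p_5=3·443+366=1695,  q_5=3·23+19=88
(x₁, y₁) = (1695, 88);  1695² − 371·88² = 1 ✓

1695 88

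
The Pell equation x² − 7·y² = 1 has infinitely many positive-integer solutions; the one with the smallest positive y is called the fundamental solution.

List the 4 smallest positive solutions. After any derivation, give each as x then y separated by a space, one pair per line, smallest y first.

8 3
127 48
2024 765
32257 12192

√7 = [2; 1,1,1,4, …], period ℓ=4 (even) → k=3
k=0  a_k=2  p_k/q_k = 2/1
…
k=2  a_k=1  p_k/q_k = 5/2
k=3  a_k=1  p_k/q_k = 8/3
(x₁, y₁) = (8, 3);  8² − 7·3² = 1 ✓
(8+3√7)^2 = 127 + 48√7
(8+3√7)^3 = 2024 + 765√7
(8+3√7)^4 = 32257 + 12192√7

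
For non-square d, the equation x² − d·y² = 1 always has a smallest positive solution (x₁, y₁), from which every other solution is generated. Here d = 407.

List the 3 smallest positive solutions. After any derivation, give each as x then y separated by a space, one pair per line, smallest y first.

√407 = [20; 5,1,2,1,5,40, …], period ℓ=6 (even) → k=5
step 0: (20, 1)  from 20·(1,0) + (0,1)
step 1: (101, 5)  from 5·(20,1) + (1,0)
step 2: (121, 6)  from 1·(101,5) + (20,1)
…
step 4: (464, 23)  from 1·(343,17) + (121,6)
step 5: (2663, 132)  from 5·(464,23) + (343,17)
→ (2663, 132).  Check: 2663²=7091569, 407·132²=7091568, difference 1.
(x_2, y_2) = (2663·2663 + 407·132·132, 2663·132 + 132·2663) = (14183137, 703032)
(x_3, y_3) = (2663·14183137 + 407·132·703032, 2663·703032 + 132·14183137) = (75539384999, 3744348300)

2663 132
14183137 703032
75539384999 3744348300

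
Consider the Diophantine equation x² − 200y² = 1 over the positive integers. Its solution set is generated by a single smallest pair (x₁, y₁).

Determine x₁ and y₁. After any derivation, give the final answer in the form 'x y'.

d=200: √d = [14; 7,28] (ℓ=2, even), read p_1/q_1
k=0  a_k=14  p_k/q_k = 14/1
k=1  a_k=7  p_k/q_k = 99/7
fundamental: x₁=99, y₁=7  (since 9801 − 200·49 = 1)

99 7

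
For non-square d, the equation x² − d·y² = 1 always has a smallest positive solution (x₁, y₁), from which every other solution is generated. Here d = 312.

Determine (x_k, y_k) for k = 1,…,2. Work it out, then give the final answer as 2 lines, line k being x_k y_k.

[17; 1,1,1,34] for √312; ℓ=4 ⇒ convergent index 3
k=0  a_k=17  p_k/q_k = 17/1
k=1  a_k=1  p_k/q_k = 18/1
k=2  a_k=1  p_k/q_k = 35/2
k=3  a_k=1  p_k/q_k = 53/3
fundamental: x₁=53, y₁=3  (since 2809 − 312·9 = 1)
n=2: (53,3)∘(53,3) = (53·53+312·3·3, 53·3+3·53) = (5617,318)

53 3
5617 318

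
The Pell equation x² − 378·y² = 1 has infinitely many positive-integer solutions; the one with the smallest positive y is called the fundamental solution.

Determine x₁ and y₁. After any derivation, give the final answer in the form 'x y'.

d=378: √d = [19; 2,3,1,4,1,3,2,38] (ℓ=8, even), read p_7/q_7
k=0  a_k=19  p_k/q_k = 19/1
k=1  a_k=2  p_k/q_k = 39/2
…
k=5  a_k=1  p_k/q_k = 1011/52
k=6  a_k=3  p_k/q_k = 3869/199
k=7  a_k=2  p_k/q_k = 8749/450
(x₁, y₁) = (8749, 450);  8749² − 378·450² = 1 ✓

8749 450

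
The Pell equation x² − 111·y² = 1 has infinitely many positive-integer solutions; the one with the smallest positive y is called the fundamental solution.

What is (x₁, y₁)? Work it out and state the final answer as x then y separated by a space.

[10; 1,1,6,1,1,20] for √111; ℓ=6 ⇒ convergent index 5
k=0  a_k=10  p_k/q_k = 10/1
…
k=3  a_k=6  p_k/q_k = 137/13
k=4  a_k=1  p_k/q_k = 158/15
k=5  a_k=1  p_k/q_k = 295/28
(x₁, y₁) = (295, 28);  295² − 111·28² = 1 ✓

295 28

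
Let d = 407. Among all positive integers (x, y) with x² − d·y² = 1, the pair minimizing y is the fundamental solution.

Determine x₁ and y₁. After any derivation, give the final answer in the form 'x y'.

d=407: √d = [20; 5,1,2,1,5,40] (ℓ=6, even), read p_5/q_5
k=0  a_k=20  p_k/q_k = 20/1
k=1  a_k=5  p_k/q_k = 101/5
k=2  a_k=1  p_k/q_k = 121/6
k=3  a_k=2  p_k/q_k = 343/17
k=4  a_k=1  p_k/q_k = 464/23
k=5  a_k=5  p_k/q_k = 2663/132
→ (2663, 132).  Check: 2663²=7091569, 407·132²=7091568, difference 1.

2663 132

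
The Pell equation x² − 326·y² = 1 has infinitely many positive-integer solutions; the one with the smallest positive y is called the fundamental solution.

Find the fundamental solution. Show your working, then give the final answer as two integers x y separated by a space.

325 18

d=326: √d = [18; 18,36] (ℓ=2, even), read p_1/q_1
step 0: (18, 1)  from 18·(1,0) + (0,1)
step 1: (325, 18)  from 18·(18,1) + (1,0)
→ (325, 18).  Check: 325²=105625, 326·18²=105624, difference 1.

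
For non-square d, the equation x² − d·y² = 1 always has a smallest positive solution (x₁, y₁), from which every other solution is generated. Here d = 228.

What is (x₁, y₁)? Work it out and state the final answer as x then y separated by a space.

√228 → a₀=15, period (10,30); ℓ=2 even so k=1
i=0: a=15 ⇒ p=15, q=1
i=1: a=10 ⇒ p=151, q=10
(x₁, y₁) = (151, 10);  151² − 228·10² = 1 ✓

151 10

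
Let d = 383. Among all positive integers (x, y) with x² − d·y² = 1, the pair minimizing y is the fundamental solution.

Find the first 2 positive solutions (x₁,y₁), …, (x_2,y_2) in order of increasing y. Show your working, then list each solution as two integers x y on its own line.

18768 959
704475647 35997024

[19; 1,1,3,19,3,1,1,38] for √383; ℓ=8 ⇒ convergent index 7
k=0  a_k=19  p_k/q_k = 19/1
k=1  a_k=1  p_k/q_k = 20/1
k=2  a_k=1  p_k/q_k = 39/2
k=3  a_k=3  p_k/q_k = 137/7
…
k=5  a_k=3  p_k/q_k = 8063/412
k=6  a_k=1  p_k/q_k = 10705/547
k=7  a_k=1  p_k/q_k = 18768/959
fundamental: x₁=18768, y₁=959  (since 352237824 − 383·919681 = 1)
(18768+959√383)^2 = 704475647 + 35997024√383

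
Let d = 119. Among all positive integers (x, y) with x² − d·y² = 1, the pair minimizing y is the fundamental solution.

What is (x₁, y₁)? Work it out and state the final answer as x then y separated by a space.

√119 = [10; 1,9,1,20, …], period ℓ=4 (even) → k=3
i=0: a=10 ⇒ p=10, q=1
…
i=2: a=9 ⇒ p=109, q=10
i=3: a=1 ⇒ p=120, q=11
→ (120, 11).  Check: 120²=14400, 119·11²=14399, difference 1.

120 11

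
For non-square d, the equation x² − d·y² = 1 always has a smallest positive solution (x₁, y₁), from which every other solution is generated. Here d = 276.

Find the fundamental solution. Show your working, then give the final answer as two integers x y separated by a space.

7775 468

√276 → a₀=16, period (1,1,1,1,2,2,2,1,1,1,1,32); ℓ=12 even so k=11
k=0  a_k=16  p_k/q_k = 16/1
…
k=2  a_k=1  p_k/q_k = 33/2
…
k=4  a_k=1  p_k/q_k = 83/5
…
k=6  a_k=2  p_k/q_k = 515/31
…
k=10  a_k=1  p_k/q_k = 4768/287
k=11  a_k=1  p_k/q_k = 7775/468
→ (7775, 468).  Check: 7775²=60450625, 276·468²=60450624, difference 1.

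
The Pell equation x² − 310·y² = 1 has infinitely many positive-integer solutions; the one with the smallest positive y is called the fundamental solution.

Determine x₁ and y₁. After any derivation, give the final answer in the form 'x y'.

848719 48204

√310 → a₀=17, period (1,1,1,1,5,…,1,1,34); ℓ=16 even so k=15
i=0: a=17 ⇒ p=17, q=1
i=1: a=1 ⇒ p=18, q=1
i=2: a=1 ⇒ p=35, q=2
i=3: a=1 ⇒ p=53, q=3
i=4: a=1 ⇒ p=88, q=5
i=5: a=5 ⇒ p=493, q=28
i=6: a=3 ⇒ p=1567, q=89
i=7: a=1 ⇒ p=2060, q=117
…
i=9: a=1 ⇒ p=7747, q=440
i=10: a=3 ⇒ p=28928, q=1643
i=11: a=5 ⇒ p=152387, q=8655
i=12: a=1 ⇒ p=181315, q=10298
i=13: a=1 ⇒ p=333702, q=18953
i=14: a=1 ⇒ p=515017, q=29251
i=15: a=1 ⇒ p=848719, q=48204
(x₁, y₁) = (848719, 48204);  848719² − 310·48204² = 1 ✓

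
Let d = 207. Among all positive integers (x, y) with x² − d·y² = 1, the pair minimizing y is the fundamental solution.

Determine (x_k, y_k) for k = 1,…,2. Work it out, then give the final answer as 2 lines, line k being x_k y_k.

[14; 2,1,1,2,1,1,2,28] for √207; ℓ=8 ⇒ convergent index 7
i=0: a=14 ⇒ p=14, q=1
i=1: a=2 ⇒ p=29, q=2
…
i=6: a=1 ⇒ p=446, q=31
i=7: a=2 ⇒ p=1151, q=80
→ (1151, 80).  Check: 1151²=1324801, 207·80²=1324800, difference 1.
n=2: (1151,80)∘(1151,80) = (1151·1151+207·80·80, 1151·80+80·1151) = (2649601,184160)

1151 80
2649601 184160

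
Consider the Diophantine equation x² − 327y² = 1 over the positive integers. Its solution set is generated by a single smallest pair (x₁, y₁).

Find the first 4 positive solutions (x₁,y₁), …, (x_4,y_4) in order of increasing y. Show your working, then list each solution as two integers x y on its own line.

217 12
94177 5208
40872601 2260260
17738614657 980947632

√327 → a₀=18, period (12,36); ℓ=2 even so k=1
step 0: (18, 1)  from 18·(1,0) + (0,1)
step 1: (217, 12)  from 12·(18,1) + (1,0)
(x₁, y₁) = (217, 12);  217² − 327·12² = 1 ✓
n=2: (217,12)∘(217,12) = (217·217+327·12·12, 217·12+12·217) = (94177,5208)
n=3: (94177,5208)∘(217,12) = (217·94177+327·12·5208, 217·5208+12·94177) = (40872601,2260260)
n=4: (40872601,2260260)∘(217,12) = (217·40872601+327·12·2260260, 217·2260260+12·40872601) = (17738614657,980947632)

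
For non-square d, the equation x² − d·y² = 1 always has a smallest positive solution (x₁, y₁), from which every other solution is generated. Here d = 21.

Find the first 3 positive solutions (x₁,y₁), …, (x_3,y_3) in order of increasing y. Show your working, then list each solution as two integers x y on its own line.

55 12
6049 1320
665335 145188

√21 = [4; 1,1,2,1,1,8, …], period ℓ=6 (even) → k=5
step 0: (4, 1)  from 4·(1,0) + (0,1)
…
step 2: (9, 2)  from 1·(5,1) + (4,1)
step 3: (23, 5)  from 2·(9,2) + (5,1)
step 4: (32, 7)  from 1·(23,5) + (9,2)
step 5: (55, 12)  from 1·(32,7) + (23,5)
→ (55, 12).  Check: 55²=3025, 21·12²=3024, difference 1.
(55+12√21)^2 = 6049 + 1320√21
(55+12√21)^3 = 665335 + 145188√21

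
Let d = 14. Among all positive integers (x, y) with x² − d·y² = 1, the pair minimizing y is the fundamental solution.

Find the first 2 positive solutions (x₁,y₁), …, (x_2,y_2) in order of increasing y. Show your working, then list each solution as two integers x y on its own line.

√14 = [3; 1,2,1,6, …], period ℓ=4 (even) → k=3
i=0: a=3 ⇒ p=3, q=1
…
i=2: a=2 ⇒ p=11, q=3
i=3: a=1 ⇒ p=15, q=4
(x₁, y₁) = (15, 4);  15² − 14·4² = 1 ✓
(x_2, y_2) = (15·15 + 14·4·4, 15·4 + 4·15) = (449, 120)

15 4
449 120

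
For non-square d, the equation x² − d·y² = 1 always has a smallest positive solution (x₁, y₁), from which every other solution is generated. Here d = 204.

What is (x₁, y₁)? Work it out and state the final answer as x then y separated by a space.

√204 → a₀=14, period (3,1,1,6,1,1,3,28); ℓ=8 even so k=7
step 0: (14, 1)  from 14·(1,0) + (0,1)
…
step 4: (657, 46)  from 6·(100,7) + (57,4)
…
step 6: (1414, 99)  from 1·(757,53) + (657,46)
step 7: (4999, 350)  from 3·(1414,99) + (757,53)
→ (4999, 350).  Check: 4999²=24990001, 204·350²=24990000, difference 1.

4999 350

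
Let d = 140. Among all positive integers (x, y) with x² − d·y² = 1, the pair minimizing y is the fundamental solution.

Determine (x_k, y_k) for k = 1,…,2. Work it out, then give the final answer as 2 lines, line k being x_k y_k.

√140 → a₀=11, period (1,4,1,22); ℓ=4 even so k=3
a_0=11:  p_0=11·1+0=11,  q_0=11·0+1=1
…
a_2=4:  p_2=4·12+11=59,  q_2=4·1+1=5
a_3=1:  p_3=1·59+12=71,  q_3=1·5+1=6
→ (71, 6).  Check: 71²=5041, 140·6²=5040, difference 1.
k=2:  x_2 = 71·71+140·6·6 = 10081,  y_2 = 71·6+6·71 = 852

71 6
10081 852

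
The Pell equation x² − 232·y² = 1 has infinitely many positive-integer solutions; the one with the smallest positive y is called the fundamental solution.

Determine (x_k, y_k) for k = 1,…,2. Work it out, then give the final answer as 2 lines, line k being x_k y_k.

√232 = [15; 4,3,7,3,4,30, …], period ℓ=6 (even) → k=5
step 0: (15, 1)  from 15·(1,0) + (0,1)
step 1: (61, 4)  from 4·(15,1) + (1,0)
…
step 4: (4539, 298)  from 3·(1447,95) + (198,13)
step 5: (19603, 1287)  from 4·(4539,298) + (1447,95)
fundamental: x₁=19603, y₁=1287  (since 384277609 − 232·1656369 = 1)
k=2:  x_2 = 19603·19603+232·1287·1287 = 768555217,  y_2 = 19603·1287+1287·19603 = 50458122

19603 1287
768555217 50458122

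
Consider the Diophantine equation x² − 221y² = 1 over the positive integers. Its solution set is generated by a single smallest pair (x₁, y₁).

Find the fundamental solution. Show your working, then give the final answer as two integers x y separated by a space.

√221 = [14; 1,6,2,6,1,28, …], period ℓ=6 (even) → k=5
step 0: (14, 1)  from 14·(1,0) + (0,1)
step 1: (15, 1)  from 1·(14,1) + (1,0)
…
step 3: (223, 15)  from 2·(104,7) + (15,1)
step 4: (1442, 97)  from 6·(223,15) + (104,7)
step 5: (1665, 112)  from 1·(1442,97) + (223,15)
fundamental: x₁=1665, y₁=112  (since 2772225 − 221·12544 = 1)

1665 112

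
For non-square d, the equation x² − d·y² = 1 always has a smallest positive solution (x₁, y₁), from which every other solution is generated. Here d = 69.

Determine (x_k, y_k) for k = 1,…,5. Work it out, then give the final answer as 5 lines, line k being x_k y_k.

d=69: √d = [8; 3,3,1,4,1,3,3,16] (ℓ=8, even), read p_7/q_7
step 0: (8, 1)  from 8·(1,0) + (0,1)
…
step 2: (83, 10)  from 3·(25,3) + (8,1)
step 3: (108, 13)  from 1·(83,10) + (25,3)
…
step 5: (623, 75)  from 1·(515,62) + (108,13)
step 6: (2384, 287)  from 3·(623,75) + (515,62)
step 7: (7775, 936)  from 3·(2384,287) + (623,75)
(x₁, y₁) = (7775, 936);  7775² − 69·936² = 1 ✓
k=2:  x_2 = 7775·7775+69·936·936 = 120901249,  y_2 = 7775·936+936·7775 = 14554800
k=3:  x_3 = 7775·120901249+69·936·14554800 = 1880014414175,  y_3 = 7775·14554800+936·120901249 = 226327139064
k=4:  x_4 = 7775·1880014414175+69·936·226327139064 = 29234224019520001,  y_4 = 7775·226327139064+936·1880014414175 = 3519386997890400
k=5:  x_5 = 7775·29234224019520001+69·936·3519386997890400 = 454592181623521601375,  y_5 = 7775·3519386997890400+936·29234224019520001 = 54726467590868580936

7775 936
120901249 14554800
1880014414175 226327139064
29234224019520001 3519386997890400
454592181623521601375 54726467590868580936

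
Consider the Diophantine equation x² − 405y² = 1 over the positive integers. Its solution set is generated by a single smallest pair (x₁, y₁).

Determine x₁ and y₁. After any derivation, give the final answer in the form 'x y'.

√405 → a₀=20, period (8,40); ℓ=2 even so k=1
a_0=20:  p_0=20·1+0=20,  q_0=20·0+1=1
a_1=8:  p_1=8·20+1=161,  q_1=8·1+0=8
→ (161, 8).  Check: 161²=25921, 405·8²=25920, difference 1.

161 8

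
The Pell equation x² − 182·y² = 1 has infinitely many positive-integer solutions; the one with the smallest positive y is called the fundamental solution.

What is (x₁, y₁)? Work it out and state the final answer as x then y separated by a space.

√182 → a₀=13, period (2,26); ℓ=2 even so k=1
i=0: a=13 ⇒ p=13, q=1
i=1: a=2 ⇒ p=27, q=2
(x₁, y₁) = (27, 2);  27² − 182·2² = 1 ✓

27 2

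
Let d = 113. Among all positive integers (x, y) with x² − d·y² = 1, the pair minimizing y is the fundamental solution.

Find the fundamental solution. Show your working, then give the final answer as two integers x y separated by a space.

1204353 113296

d=113: √d = [10; 1,1,1,2,2,1,1,1,20] (ℓ=9, odd), read p_17/q_17
k=0  a_k=10  p_k/q_k = 10/1
…
k=2  a_k=1  p_k/q_k = 21/2
…
k=4  a_k=2  p_k/q_k = 85/8
…
k=6  a_k=1  p_k/q_k = 287/27
k=7  a_k=1  p_k/q_k = 489/46
k=8  a_k=1  p_k/q_k = 776/73
k=9  a_k=20  p_k/q_k = 16009/1506
k=10  a_k=1  p_k/q_k = 16785/1579
k=11  a_k=1  p_k/q_k = 32794/3085
k=12  a_k=1  p_k/q_k = 49579/4664
k=13  a_k=2  p_k/q_k = 131952/12413
k=14  a_k=2  p_k/q_k = 313483/29490
…
k=16  a_k=1  p_k/q_k = 758918/71393
k=17  a_k=1  p_k/q_k = 1204353/113296
fundamental: x₁=1204353, y₁=113296  (since 1450466148609 − 113·12835983616 = 1)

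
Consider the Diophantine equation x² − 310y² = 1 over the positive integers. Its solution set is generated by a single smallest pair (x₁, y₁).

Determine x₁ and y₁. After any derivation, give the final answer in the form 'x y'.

848719 48204

√310 → a₀=17, period (1,1,1,1,5,…,1,1,34); ℓ=16 even so k=15
step 0: (17, 1)  from 17·(1,0) + (0,1)
…
step 4: (88, 5)  from 1·(53,3) + (35,2)
step 5: (493, 28)  from 5·(88,5) + (53,3)
step 6: (1567, 89)  from 3·(493,28) + (88,5)
step 7: (2060, 117)  from 1·(1567,89) + (493,28)
step 8: (5687, 323)  from 2·(2060,117) + (1567,89)
step 9: (7747, 440)  from 1·(5687,323) + (2060,117)
step 10: (28928, 1643)  from 3·(7747,440) + (5687,323)
step 11: (152387, 8655)  from 5·(28928,1643) + (7747,440)
…
step 13: (333702, 18953)  from 1·(181315,10298) + (152387,8655)
step 14: (515017, 29251)  from 1·(333702,18953) + (181315,10298)
step 15: (848719, 48204)  from 1·(515017,29251) + (333702,18953)
→ (848719, 48204).  Check: 848719²=720323940961, 310·48204²=720323940960, difference 1.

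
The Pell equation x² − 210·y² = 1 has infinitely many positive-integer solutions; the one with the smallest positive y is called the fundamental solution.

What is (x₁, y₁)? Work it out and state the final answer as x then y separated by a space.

29 2

[14; 2,28] for √210; ℓ=2 ⇒ convergent index 1
a_0=14:  p_0=14·1+0=14,  q_0=14·0+1=1
a_1=2:  p_1=2·14+1=29,  q_1=2·1+0=2
(x₁, y₁) = (29, 2);  29² − 210·2² = 1 ✓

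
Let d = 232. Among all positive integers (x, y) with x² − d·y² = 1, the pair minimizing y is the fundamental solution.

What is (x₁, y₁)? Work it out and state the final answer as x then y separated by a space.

19603 1287

√232 = [15; 4,3,7,3,4,30, …], period ℓ=6 (even) → k=5
i=0: a=15 ⇒ p=15, q=1
…
i=3: a=7 ⇒ p=1447, q=95
i=4: a=3 ⇒ p=4539, q=298
i=5: a=4 ⇒ p=19603, q=1287
→ (19603, 1287).  Check: 19603²=384277609, 232·1287²=384277608, difference 1.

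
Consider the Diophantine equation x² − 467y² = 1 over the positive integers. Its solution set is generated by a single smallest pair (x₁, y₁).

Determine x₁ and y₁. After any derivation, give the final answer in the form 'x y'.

√467 → a₀=21, period (1,1,1,1,3,…,1,1,42); ℓ=14 even so k=13
i=0: a=21 ⇒ p=21, q=1
i=1: a=1 ⇒ p=22, q=1
…
i=4: a=1 ⇒ p=108, q=5
i=5: a=3 ⇒ p=389, q=18
…
i=8: a=3 ⇒ p=82767, q=3830
…
i=12: a=1 ⇒ p=991929, q=45901
i=13: a=1 ⇒ p=1625626, q=75225
(x₁, y₁) = (1625626, 75225);  1625626² − 467·75225² = 1 ✓

1625626 75225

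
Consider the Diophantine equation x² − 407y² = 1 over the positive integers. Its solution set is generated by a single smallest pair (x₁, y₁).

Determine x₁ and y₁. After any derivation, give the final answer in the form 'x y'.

d=407: √d = [20; 5,1,2,1,5,40] (ℓ=6, even), read p_5/q_5
step 0: (20, 1)  from 20·(1,0) + (0,1)
…
step 2: (121, 6)  from 1·(101,5) + (20,1)
step 3: (343, 17)  from 2·(121,6) + (101,5)
step 4: (464, 23)  from 1·(343,17) + (121,6)
step 5: (2663, 132)  from 5·(464,23) + (343,17)
fundamental: x₁=2663, y₁=132  (since 7091569 − 407·17424 = 1)

2663 132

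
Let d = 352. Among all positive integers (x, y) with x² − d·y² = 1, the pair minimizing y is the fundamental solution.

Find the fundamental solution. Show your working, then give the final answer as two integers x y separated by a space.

√352 → a₀=18, period (1,3,5,9,5,3,1,36); ℓ=8 even so k=7
a_0=18:  p_0=18·1+0=18,  q_0=18·0+1=1
a_1=1:  p_1=1·18+1=19,  q_1=1·1+0=1
a_2=3:  p_2=3·19+18=75,  q_2=3·1+1=4
a_3=5:  p_3=5·75+19=394,  q_3=5·4+1=21
…
a_6=3:  p_6=3·18499+3621=59118,  q_6=3·986+193=3151
a_7=1:  p_7=1·59118+18499=77617,  q_7=1·3151+986=4137
→ (77617, 4137).  Check: 77617²=6024398689, 352·4137²=6024398688, difference 1.

77617 4137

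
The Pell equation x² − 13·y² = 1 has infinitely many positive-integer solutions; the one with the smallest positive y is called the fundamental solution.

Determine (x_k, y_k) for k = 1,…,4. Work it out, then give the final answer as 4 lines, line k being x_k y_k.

649 180
842401 233640
1093435849 303264540
1419278889601 393637139280

√13 = [3; 1,1,1,1,6, …], period ℓ=5 (odd) → k=9
a_0=3:  p_0=3·1+0=3,  q_0=3·0+1=1
…
a_3=1:  p_3=1·7+4=11,  q_3=1·2+1=3
…
a_6=1:  p_6=1·119+18=137,  q_6=1·33+5=38
a_7=1:  p_7=1·137+119=256,  q_7=1·38+33=71
a_8=1:  p_8=1·256+137=393,  q_8=1·71+38=109
a_9=1:  p_9=1·393+256=649,  q_9=1·109+71=180
→ (649, 180).  Check: 649²=421201, 13·180²=421200, difference 1.
(649+180√13)^2 = 842401 + 233640√13
(649+180√13)^3 = 1093435849 + 303264540√13
(649+180√13)^4 = 1419278889601 + 393637139280√13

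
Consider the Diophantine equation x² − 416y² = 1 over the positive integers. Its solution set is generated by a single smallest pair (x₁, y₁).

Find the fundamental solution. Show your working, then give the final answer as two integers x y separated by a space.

√416 = [20; 2,1,1,9,1,1,2,40, …], period ℓ=8 (even) → k=7
k=0  a_k=20  p_k/q_k = 20/1
…
k=4  a_k=9  p_k/q_k = 979/48
…
k=6  a_k=1  p_k/q_k = 2060/101
k=7  a_k=2  p_k/q_k = 5201/255
fundamental: x₁=5201, y₁=255  (since 27050401 − 416·65025 = 1)

5201 255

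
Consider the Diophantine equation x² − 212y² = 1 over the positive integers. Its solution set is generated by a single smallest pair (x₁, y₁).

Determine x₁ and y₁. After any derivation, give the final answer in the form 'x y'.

√212 = [14; 1,1,3,1,1,…,1,1,28, …], period ℓ=14 (even) → k=13
step 0: (14, 1)  from 14·(1,0) + (0,1)
step 1: (15, 1)  from 1·(14,1) + (1,0)
step 2: (29, 2)  from 1·(15,1) + (14,1)
step 3: (102, 7)  from 3·(29,2) + (15,1)
…
step 12: (37114, 2549)  from 1·(29135,2001) + (7979,548)
step 13: (66249, 4550)  from 1·(37114,2549) + (29135,2001)
(x₁, y₁) = (66249, 4550);  66249² − 212·4550² = 1 ✓

66249 4550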